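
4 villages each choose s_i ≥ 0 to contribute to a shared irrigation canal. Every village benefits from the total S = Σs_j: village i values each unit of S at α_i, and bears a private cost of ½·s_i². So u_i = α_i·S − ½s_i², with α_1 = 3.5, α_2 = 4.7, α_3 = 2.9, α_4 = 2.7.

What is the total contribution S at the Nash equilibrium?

13.8

Village i's FOC: ∂u_i/∂s_i = α_i − s_i = 0, so s_i* = α_i.
NE contributions = (3.5, 4.7, 2.9, 2.7); S = 13.8.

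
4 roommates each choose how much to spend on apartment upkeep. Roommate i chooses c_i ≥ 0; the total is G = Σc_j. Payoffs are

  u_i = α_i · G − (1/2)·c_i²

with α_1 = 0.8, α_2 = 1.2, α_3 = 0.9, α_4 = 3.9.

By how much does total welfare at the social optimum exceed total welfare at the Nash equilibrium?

55.29

Roommate i's FOC: ∂u_i/∂c_i = α_i − c_i = 0, so c_i* = α_i.
NE contributions = (0.8, 1.2, 0.9, 3.9); G = 6.8.
W^NE = (Σα)·G − ½Σα_i² = 6.8² − ½·18.1 = 37.19.
Planner sets c_i = Σα_j = 6.8 for every i, so G^SO = 4·6.8 = 27.2.
W^SO = (Σα)·G^SO − ½·4·(Σα)² = (4/2)·6.8² = 92.48.
Deadweight loss = W^SO − W^NE = 55.29.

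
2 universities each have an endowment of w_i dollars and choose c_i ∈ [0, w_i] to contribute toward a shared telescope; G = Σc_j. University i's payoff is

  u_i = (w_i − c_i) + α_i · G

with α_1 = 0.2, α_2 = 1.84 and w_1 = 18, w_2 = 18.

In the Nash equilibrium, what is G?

18

∂u_i/∂c_i = α_i − 1, so university i contributes w_i if α_i > 1, else 0.
α_i > 1 for i ∈ {2}; NE contributions (0, 18), G = 18.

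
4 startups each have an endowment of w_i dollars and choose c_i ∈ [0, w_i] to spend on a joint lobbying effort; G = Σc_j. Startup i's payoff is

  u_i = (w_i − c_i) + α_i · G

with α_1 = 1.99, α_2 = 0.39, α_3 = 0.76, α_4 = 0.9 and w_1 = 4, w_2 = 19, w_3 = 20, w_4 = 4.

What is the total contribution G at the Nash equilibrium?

∂u_i/∂c_i = α_i − 1, so startup i contributes w_i if α_i > 1, else 0.
α_i > 1 for i ∈ {1}; NE contributions (4, 0, 0, 0), G = 4.

4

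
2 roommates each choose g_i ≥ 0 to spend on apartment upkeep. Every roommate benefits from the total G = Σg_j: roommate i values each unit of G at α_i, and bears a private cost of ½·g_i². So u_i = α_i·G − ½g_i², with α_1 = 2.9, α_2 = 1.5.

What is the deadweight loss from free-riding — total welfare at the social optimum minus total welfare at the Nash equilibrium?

Roommate i's FOC: ∂u_i/∂g_i = α_i − g_i = 0, so g_i* = α_i.
NE contributions = (2.9, 1.5); G = 4.4.
W^NE = (Σα)·G − ½Σα_i² = 4.4² − ½·10.66 = 14.03.
Planner sets g_i = Σα_j = 4.4 for every i, so G^SO = 2·4.4 = 8.8.
W^SO = (Σα)·G^SO − ½·2·(Σα)² = (2/2)·4.4² = 19.36.
Deadweight loss = W^SO − W^NE = 5.33.

5.33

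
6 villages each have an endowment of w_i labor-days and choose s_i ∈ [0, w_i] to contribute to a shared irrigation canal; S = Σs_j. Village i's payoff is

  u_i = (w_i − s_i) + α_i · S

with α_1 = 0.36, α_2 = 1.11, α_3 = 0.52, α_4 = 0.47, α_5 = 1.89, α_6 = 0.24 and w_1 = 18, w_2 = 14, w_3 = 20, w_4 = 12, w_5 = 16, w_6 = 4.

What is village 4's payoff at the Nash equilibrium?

26.1

∂u_i/∂s_i = α_i − 1, so village i contributes w_i if α_i > 1, else 0.
α_i > 1 for i ∈ {2, 5}; NE contributions (0, 14, 0, 0, 16, 0), S = 30.
u_4 = (12 − 0) + 0.47·30 = 26.1.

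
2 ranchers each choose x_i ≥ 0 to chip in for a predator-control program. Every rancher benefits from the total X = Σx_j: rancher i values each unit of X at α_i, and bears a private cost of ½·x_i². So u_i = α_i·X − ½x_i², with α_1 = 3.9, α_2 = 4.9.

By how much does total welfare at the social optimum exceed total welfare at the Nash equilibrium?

19.61

Rancher i's FOC: ∂u_i/∂x_i = α_i − x_i = 0, so x_i* = α_i.
NE contributions = (3.9, 4.9); X = 8.8.
W^NE = (Σα)·X − ½Σα_i² = 8.8² − ½·39.22 = 57.83.
Planner sets x_i = Σα_j = 8.8 for every i, so X^SO = 2·8.8 = 17.6.
W^SO = (Σα)·X^SO − ½·2·(Σα)² = (2/2)·8.8² = 77.44.
Deadweight loss = W^SO − W^NE = 19.61.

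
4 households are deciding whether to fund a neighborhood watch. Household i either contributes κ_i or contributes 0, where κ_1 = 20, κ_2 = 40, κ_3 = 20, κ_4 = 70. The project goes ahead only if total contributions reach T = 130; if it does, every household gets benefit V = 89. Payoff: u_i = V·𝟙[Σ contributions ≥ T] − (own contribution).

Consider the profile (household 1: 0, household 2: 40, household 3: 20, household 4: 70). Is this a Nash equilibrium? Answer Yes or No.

Total = 130 ≥ 130: provided.
Household 1 (pledges 0, payoff 89): pledging 20 → total 150, payoff 69. No gain.
Household 2 (pledges 40, payoff 49): dropping to 0 → total 90, payoff 0. No gain.
Household 3 (pledges 20, payoff 69): dropping to 0 → total 110, payoff 0. No gain.
Household 4 (pledges 70, payoff 19): dropping to 0 → total 60, payoff 0. No gain.

Yes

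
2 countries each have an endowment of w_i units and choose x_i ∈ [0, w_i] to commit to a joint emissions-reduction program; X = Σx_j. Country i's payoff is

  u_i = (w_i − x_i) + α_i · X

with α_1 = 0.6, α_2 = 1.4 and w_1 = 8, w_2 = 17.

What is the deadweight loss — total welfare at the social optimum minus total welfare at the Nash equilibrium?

∂u_i/∂x_i = α_i − 1, so country i contributes w_i if α_i > 1, else 0.
α_i > 1 for i ∈ {2}; NE contributions (0, 17), X = 17.
W^NE = Σw_i − X^NE + (Σα_i)·X^NE = 25 + 1·17 = 42.
Planner: ∂(Σu_j)/∂x_i = Σα_j − 1 = 1 > 0, so everyone contributes w_i; X^SO = 25, W^SO = 25 + 1·25 = 50.
Deadweight loss = 8.

8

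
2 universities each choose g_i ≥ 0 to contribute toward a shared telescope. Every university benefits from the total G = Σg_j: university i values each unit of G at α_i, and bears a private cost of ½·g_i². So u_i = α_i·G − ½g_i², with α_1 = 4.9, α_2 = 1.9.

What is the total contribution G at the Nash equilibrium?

University i's FOC: ∂u_i/∂g_i = α_i − g_i = 0, so g_i* = α_i.
NE contributions = (4.9, 1.9); G = 6.8.

6.8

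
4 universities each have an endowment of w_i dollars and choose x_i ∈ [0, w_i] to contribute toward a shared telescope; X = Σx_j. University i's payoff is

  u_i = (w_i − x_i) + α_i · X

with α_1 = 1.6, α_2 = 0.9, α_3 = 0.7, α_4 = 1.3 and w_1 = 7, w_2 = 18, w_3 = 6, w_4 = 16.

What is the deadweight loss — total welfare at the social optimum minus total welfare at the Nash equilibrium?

∂u_i/∂x_i = α_i − 1, so university i contributes w_i if α_i > 1, else 0.
α_i > 1 for i ∈ {1, 4}; NE contributions (7, 0, 0, 16), X = 23.
W^NE = Σw_i − X^NE + (Σα_i)·X^NE = 47 + 3.5·23 = 127.5.
Planner: ∂(Σu_j)/∂x_i = Σα_j − 1 = 3.5 > 0, so everyone contributes w_i; X^SO = 47, W^SO = 47 + 3.5·47 = 211.5.
Deadweight loss = 84.

84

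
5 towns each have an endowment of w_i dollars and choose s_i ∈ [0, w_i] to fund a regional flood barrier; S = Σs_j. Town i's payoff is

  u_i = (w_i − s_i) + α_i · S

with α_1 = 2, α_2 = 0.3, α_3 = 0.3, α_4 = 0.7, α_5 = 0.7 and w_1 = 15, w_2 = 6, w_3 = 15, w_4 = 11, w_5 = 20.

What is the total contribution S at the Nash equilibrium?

15

∂u_i/∂s_i = α_i − 1, so town i contributes w_i if α_i > 1, else 0.
α_i > 1 for i ∈ {1}; NE contributions (15, 0, 0, 0, 0), S = 15.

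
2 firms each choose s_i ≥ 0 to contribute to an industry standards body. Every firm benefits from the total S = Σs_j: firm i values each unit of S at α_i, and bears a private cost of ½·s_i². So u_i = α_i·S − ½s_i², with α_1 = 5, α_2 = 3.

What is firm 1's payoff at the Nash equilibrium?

Firm i's FOC: ∂u_i/∂s_i = α_i − s_i = 0, so s_i* = α_i.
NE contributions = (5, 3); S = 8.
u_1 = α_1·S − ½·(s_1)² = 5·8 − ½·5² = 27.5.

27.5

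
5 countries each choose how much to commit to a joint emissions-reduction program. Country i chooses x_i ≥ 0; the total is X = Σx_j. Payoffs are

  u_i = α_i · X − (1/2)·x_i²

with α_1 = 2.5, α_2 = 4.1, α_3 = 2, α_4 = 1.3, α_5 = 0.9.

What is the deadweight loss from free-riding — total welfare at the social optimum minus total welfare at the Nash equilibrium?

189.74

Country i's FOC: ∂u_i/∂x_i = α_i − x_i = 0, so x_i* = α_i.
NE contributions = (2.5, 4.1, 2, 1.3, 0.9); X = 10.8.
W^NE = (Σα)·X − ½Σα_i² = 10.8² − ½·29.56 = 101.86.
Planner sets x_i = Σα_j = 10.8 for every i, so X^SO = 5·10.8 = 54.
W^SO = (Σα)·X^SO − ½·5·(Σα)² = (5/2)·10.8² = 291.6.
Deadweight loss = W^SO − W^NE = 189.74.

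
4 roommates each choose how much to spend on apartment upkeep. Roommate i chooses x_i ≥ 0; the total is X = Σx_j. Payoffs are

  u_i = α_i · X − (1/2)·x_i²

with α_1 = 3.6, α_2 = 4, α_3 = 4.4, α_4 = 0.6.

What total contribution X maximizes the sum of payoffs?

50.4

Planner FOC: ∂(Σu_j)/∂x_i = (Σα_j) − x_i = 0, so x_i^SO = Σα_j = 12.6 for every i; X^SO = 50.4.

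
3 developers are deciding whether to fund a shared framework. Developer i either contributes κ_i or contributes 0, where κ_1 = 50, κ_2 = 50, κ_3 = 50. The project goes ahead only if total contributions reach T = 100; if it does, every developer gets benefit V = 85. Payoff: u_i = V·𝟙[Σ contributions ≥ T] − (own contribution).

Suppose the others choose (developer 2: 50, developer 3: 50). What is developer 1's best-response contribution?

Others' total = 100 ≥ 100; contributing adds cost 50 for no extra benefit.
Best response: 0.

0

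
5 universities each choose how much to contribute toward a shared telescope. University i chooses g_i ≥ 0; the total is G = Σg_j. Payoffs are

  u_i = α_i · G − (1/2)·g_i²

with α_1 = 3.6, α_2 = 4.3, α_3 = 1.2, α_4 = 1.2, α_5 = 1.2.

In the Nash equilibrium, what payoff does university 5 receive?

University i's FOC: ∂u_i/∂g_i = α_i − g_i = 0, so g_i* = α_i.
NE contributions = (3.6, 4.3, 1.2, 1.2, 1.2); G = 11.5.
u_5 = α_5·G − ½·(g_5)² = 1.2·11.5 − ½·1.2² = 13.08.

13.08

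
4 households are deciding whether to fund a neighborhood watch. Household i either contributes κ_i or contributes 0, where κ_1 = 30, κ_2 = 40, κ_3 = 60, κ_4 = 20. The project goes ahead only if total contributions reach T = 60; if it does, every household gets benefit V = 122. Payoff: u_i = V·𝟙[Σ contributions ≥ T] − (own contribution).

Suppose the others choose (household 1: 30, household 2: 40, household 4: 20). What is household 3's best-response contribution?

Others' total = 90 ≥ 60; contributing adds cost 60 for no extra benefit.
Best response: 0.

0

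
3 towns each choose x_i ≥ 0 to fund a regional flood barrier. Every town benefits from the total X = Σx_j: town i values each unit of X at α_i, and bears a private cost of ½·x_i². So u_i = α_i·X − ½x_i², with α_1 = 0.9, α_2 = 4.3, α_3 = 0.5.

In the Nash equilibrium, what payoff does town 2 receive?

Town i's FOC: ∂u_i/∂x_i = α_i − x_i = 0, so x_i* = α_i.
NE contributions = (0.9, 4.3, 0.5); X = 5.7.
u_2 = α_2·X − ½·(x_2)² = 4.3·5.7 − ½·4.3² = 15.265.

15.265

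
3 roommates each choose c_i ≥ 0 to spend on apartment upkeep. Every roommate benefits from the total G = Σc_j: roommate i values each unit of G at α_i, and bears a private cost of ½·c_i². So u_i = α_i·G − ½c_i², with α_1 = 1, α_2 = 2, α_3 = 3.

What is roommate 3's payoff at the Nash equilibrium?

13.5

Roommate i's FOC: ∂u_i/∂c_i = α_i − c_i = 0, so c_i* = α_i.
NE contributions = (1, 2, 3); G = 6.
u_3 = α_3·G − ½·(c_3)² = 3·6 − ½·3² = 13.5.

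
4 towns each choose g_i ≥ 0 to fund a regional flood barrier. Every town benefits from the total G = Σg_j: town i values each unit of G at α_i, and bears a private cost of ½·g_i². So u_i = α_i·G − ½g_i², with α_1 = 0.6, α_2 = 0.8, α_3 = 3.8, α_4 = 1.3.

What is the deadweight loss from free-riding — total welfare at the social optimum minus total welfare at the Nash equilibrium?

50.815

Town i's FOC: ∂u_i/∂g_i = α_i − g_i = 0, so g_i* = α_i.
NE contributions = (0.6, 0.8, 3.8, 1.3); G = 6.5.
W^NE = (Σα)·G − ½Σα_i² = 6.5² − ½·17.13 = 33.685.
Planner sets g_i = Σα_j = 6.5 for every i, so G^SO = 4·6.5 = 26.
W^SO = (Σα)·G^SO − ½·4·(Σα)² = (4/2)·6.5² = 84.5.
Deadweight loss = W^SO − W^NE = 50.815.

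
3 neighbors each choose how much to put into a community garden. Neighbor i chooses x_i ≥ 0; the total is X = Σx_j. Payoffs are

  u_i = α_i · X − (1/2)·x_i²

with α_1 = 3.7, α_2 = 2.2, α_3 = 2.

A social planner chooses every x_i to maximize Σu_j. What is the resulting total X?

23.7

Planner FOC: ∂(Σu_j)/∂x_i = (Σα_j) − x_i = 0, so x_i^SO = Σα_j = 7.9 for every i; X^SO = 23.7.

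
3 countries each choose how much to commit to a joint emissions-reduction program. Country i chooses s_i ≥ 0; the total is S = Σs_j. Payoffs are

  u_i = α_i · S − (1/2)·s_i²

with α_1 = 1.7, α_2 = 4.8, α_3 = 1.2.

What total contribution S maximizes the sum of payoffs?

23.1

Planner FOC: ∂(Σu_j)/∂s_i = (Σα_j) − s_i = 0, so s_i^SO = Σα_j = 7.7 for every i; S^SO = 23.1.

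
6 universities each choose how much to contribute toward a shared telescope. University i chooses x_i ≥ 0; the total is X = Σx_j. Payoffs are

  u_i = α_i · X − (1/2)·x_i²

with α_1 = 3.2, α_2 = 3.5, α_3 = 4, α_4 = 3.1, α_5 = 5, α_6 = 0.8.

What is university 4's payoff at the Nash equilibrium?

55.955

University i's FOC: ∂u_i/∂x_i = α_i − x_i = 0, so x_i* = α_i.
NE contributions = (3.2, 3.5, 4, 3.1, 5, 0.8); X = 19.6.
u_4 = α_4·X − ½·(x_4)² = 3.1·19.6 − ½·3.1² = 55.955.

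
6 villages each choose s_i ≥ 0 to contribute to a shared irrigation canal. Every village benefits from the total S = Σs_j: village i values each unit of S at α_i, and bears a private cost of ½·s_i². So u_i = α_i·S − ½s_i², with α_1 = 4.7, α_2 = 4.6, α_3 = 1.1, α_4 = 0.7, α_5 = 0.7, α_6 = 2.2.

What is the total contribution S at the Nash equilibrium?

14

Village i's FOC: ∂u_i/∂s_i = α_i − s_i = 0, so s_i* = α_i.
NE contributions = (4.7, 4.6, 1.1, 0.7, 0.7, 2.2); S = 14.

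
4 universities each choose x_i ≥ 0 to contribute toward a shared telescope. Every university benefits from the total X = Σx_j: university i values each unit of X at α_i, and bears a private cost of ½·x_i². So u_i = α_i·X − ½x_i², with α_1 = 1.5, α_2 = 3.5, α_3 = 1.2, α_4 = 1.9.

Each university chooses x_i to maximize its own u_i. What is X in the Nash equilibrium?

University i's FOC: ∂u_i/∂x_i = α_i − x_i = 0, so x_i* = α_i.
NE contributions = (1.5, 3.5, 1.2, 1.9); X = 8.1.

8.1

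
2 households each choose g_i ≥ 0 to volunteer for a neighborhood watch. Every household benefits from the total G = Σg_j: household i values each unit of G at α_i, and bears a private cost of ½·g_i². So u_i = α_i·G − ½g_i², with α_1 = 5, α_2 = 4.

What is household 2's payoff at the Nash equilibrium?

28

Household i's FOC: ∂u_i/∂g_i = α_i − g_i = 0, so g_i* = α_i.
NE contributions = (5, 4); G = 9.
u_2 = α_2·G − ½·(g_2)² = 4·9 − ½·4² = 28.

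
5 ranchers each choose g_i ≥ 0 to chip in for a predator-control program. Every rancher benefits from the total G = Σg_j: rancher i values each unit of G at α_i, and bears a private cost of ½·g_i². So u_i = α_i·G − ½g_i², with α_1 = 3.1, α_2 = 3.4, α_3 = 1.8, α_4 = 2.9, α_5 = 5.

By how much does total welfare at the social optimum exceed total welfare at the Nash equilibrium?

422.57

Rancher i's FOC: ∂u_i/∂g_i = α_i − g_i = 0, so g_i* = α_i.
NE contributions = (3.1, 3.4, 1.8, 2.9, 5); G = 16.2.
W^NE = (Σα)·G − ½Σα_i² = 16.2² − ½·57.82 = 233.53.
Planner sets g_i = Σα_j = 16.2 for every i, so G^SO = 5·16.2 = 81.
W^SO = (Σα)·G^SO − ½·5·(Σα)² = (5/2)·16.2² = 656.1.
Deadweight loss = W^SO − W^NE = 422.57.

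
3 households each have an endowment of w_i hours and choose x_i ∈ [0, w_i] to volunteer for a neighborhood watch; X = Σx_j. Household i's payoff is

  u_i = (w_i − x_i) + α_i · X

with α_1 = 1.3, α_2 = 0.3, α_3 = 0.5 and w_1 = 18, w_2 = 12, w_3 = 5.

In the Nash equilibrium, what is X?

∂u_i/∂x_i = α_i − 1, so household i contributes w_i if α_i > 1, else 0.
α_i > 1 for i ∈ {1}; NE contributions (18, 0, 0), X = 18.

18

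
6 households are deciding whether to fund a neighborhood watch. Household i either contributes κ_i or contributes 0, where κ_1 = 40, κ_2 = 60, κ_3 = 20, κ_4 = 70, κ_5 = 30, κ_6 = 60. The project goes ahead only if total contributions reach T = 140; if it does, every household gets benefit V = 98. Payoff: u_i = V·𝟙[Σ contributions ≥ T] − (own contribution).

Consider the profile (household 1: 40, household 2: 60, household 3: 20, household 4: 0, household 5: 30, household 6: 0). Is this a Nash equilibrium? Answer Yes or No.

Yes

Total = 150 ≥ 140: provided.
Household 1 (pledges 40, payoff 58): dropping to 0 → total 110, payoff 0. No gain.
Household 2 (pledges 60, payoff 38): dropping to 0 → total 90, payoff 0. No gain.
Household 3 (pledges 20, payoff 78): dropping to 0 → total 130, payoff 0. No gain.
Household 4 (pledges 0, payoff 98): pledging 70 → total 220, payoff 28. No gain.
Household 5 (pledges 30, payoff 68): dropping to 0 → total 120, payoff 0. No gain.
Household 6 (pledges 0, payoff 98): pledging 60 → total 210, payoff 38. No gain.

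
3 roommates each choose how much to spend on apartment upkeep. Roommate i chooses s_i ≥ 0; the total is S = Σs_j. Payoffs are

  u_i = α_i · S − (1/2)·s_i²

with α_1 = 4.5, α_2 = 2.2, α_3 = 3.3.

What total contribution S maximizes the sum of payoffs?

30

Planner FOC: ∂(Σu_j)/∂s_i = (Σα_j) − s_i = 0, so s_i^SO = Σα_j = 10 for every i; S^SO = 30.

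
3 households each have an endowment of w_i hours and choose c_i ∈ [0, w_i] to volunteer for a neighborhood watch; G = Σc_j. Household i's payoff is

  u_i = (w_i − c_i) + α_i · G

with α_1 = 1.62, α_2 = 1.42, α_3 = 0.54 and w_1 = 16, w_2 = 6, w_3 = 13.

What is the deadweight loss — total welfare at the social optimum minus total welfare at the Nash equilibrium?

∂u_i/∂c_i = α_i − 1, so household i contributes w_i if α_i > 1, else 0.
α_i > 1 for i ∈ {1, 2}; NE contributions (16, 6, 0), G = 22.
W^NE = Σw_i − G^NE + (Σα_i)·G^NE = 35 + 2.58·22 = 91.76.
Planner: ∂(Σu_j)/∂c_i = Σα_j − 1 = 2.58 > 0, so everyone contributes w_i; G^SO = 35, W^SO = 35 + 2.58·35 = 125.3.
Deadweight loss = 33.54.

33.54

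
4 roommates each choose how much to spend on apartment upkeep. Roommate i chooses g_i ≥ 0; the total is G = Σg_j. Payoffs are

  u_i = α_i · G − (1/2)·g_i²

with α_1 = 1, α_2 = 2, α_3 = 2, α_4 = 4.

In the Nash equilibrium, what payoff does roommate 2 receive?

16

Roommate i's FOC: ∂u_i/∂g_i = α_i − g_i = 0, so g_i* = α_i.
NE contributions = (1, 2, 2, 4); G = 9.
u_2 = α_2·G − ½·(g_2)² = 2·9 − ½·2² = 16.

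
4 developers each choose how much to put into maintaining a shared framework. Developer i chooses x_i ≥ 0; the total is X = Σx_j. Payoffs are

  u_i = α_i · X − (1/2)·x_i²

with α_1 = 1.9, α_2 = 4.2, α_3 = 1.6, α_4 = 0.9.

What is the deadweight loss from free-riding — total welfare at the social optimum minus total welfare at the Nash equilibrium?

86.27

Developer i's FOC: ∂u_i/∂x_i = α_i − x_i = 0, so x_i* = α_i.
NE contributions = (1.9, 4.2, 1.6, 0.9); X = 8.6.
W^NE = (Σα)·X − ½Σα_i² = 8.6² − ½·24.62 = 61.65.
Planner sets x_i = Σα_j = 8.6 for every i, so X^SO = 4·8.6 = 34.4.
W^SO = (Σα)·X^SO − ½·4·(Σα)² = (4/2)·8.6² = 147.92.
Deadweight loss = W^SO − W^NE = 86.27.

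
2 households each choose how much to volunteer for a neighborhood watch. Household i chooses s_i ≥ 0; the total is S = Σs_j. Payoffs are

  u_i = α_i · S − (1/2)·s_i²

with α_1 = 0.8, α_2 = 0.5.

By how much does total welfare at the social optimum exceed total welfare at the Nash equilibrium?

Household i's FOC: ∂u_i/∂s_i = α_i − s_i = 0, so s_i* = α_i.
NE contributions = (0.8, 0.5); S = 1.3.
W^NE = (Σα)·S − ½Σα_i² = 1.3² − ½·0.89 = 1.245.
Planner sets s_i = Σα_j = 1.3 for every i, so S^SO = 2·1.3 = 2.6.
W^SO = (Σα)·S^SO − ½·2·(Σα)² = (2/2)·1.3² = 1.69.
Deadweight loss = W^SO − W^NE = 0.445.

0.445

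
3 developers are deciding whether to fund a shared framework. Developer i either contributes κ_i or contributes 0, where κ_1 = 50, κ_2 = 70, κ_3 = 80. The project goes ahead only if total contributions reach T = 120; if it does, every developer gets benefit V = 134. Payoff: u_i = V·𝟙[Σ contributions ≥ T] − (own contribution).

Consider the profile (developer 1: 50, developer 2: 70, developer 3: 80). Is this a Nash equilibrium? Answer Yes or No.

No

Total = 200 ≥ 120: provided.
Developer 1 (pledges 50, payoff 84): dropping to 0 → total 150, payoff 134. Profitable deviation.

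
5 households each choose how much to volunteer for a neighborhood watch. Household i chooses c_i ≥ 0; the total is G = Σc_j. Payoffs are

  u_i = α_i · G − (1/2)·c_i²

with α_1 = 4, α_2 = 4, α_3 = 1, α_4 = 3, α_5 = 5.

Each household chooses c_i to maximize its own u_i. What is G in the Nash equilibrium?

17

Household i's FOC: ∂u_i/∂c_i = α_i − c_i = 0, so c_i* = α_i.
NE contributions = (4, 4, 1, 3, 5); G = 17.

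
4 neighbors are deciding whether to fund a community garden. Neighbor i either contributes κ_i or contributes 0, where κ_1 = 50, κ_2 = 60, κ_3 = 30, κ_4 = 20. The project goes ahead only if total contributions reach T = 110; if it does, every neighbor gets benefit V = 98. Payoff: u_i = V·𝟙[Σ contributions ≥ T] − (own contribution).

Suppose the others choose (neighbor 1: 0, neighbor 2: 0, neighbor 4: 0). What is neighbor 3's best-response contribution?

Others' total = 0. Even contributing 30 gives 30 < 110: no benefit either way.
Best response: 0.

0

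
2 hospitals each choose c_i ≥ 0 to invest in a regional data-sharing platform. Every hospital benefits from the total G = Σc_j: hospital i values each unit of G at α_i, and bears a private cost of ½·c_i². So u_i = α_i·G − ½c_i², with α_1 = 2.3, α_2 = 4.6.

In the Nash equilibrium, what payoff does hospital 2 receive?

Hospital i's FOC: ∂u_i/∂c_i = α_i − c_i = 0, so c_i* = α_i.
NE contributions = (2.3, 4.6); G = 6.9.
u_2 = α_2·G − ½·(c_2)² = 4.6·6.9 − ½·4.6² = 21.16.

21.16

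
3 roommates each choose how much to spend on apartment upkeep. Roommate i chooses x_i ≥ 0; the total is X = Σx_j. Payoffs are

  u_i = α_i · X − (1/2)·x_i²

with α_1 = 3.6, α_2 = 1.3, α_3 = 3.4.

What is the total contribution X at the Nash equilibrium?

Roommate i's FOC: ∂u_i/∂x_i = α_i − x_i = 0, so x_i* = α_i.
NE contributions = (3.6, 1.3, 3.4); X = 8.3.

8.3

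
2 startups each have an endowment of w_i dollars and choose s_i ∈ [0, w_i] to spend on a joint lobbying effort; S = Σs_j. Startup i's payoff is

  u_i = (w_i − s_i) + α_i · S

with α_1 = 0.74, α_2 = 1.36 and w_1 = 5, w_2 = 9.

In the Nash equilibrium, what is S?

∂u_i/∂s_i = α_i − 1, so startup i contributes w_i if α_i > 1, else 0.
α_i > 1 for i ∈ {2}; NE contributions (0, 9), S = 9.

9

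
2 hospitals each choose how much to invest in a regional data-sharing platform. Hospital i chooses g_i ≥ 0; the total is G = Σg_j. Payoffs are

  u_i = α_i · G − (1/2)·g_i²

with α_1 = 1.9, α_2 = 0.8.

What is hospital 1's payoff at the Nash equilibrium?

Hospital i's FOC: ∂u_i/∂g_i = α_i − g_i = 0, so g_i* = α_i.
NE contributions = (1.9, 0.8); G = 2.7.
u_1 = α_1·G − ½·(g_1)² = 1.9·2.7 − ½·1.9² = 3.325.

3.325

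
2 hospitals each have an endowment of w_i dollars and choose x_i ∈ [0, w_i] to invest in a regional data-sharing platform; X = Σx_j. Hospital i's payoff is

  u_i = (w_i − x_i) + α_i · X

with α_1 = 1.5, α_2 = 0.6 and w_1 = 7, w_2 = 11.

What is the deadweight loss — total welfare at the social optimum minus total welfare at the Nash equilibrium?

∂u_i/∂x_i = α_i − 1, so hospital i contributes w_i if α_i > 1, else 0.
α_i > 1 for i ∈ {1}; NE contributions (7, 0), X = 7.
W^NE = Σw_i − X^NE + (Σα_i)·X^NE = 18 + 1.1·7 = 25.7.
Planner: ∂(Σu_j)/∂x_i = Σα_j − 1 = 1.1 > 0, so everyone contributes w_i; X^SO = 18, W^SO = 18 + 1.1·18 = 37.8.
Deadweight loss = 12.1.

12.1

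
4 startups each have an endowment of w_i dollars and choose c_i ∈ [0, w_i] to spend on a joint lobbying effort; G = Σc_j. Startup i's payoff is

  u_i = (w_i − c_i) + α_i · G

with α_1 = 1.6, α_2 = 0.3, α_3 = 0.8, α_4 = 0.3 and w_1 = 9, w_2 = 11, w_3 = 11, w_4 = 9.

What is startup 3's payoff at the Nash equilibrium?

∂u_i/∂c_i = α_i − 1, so startup i contributes w_i if α_i > 1, else 0.
α_i > 1 for i ∈ {1}; NE contributions (9, 0, 0, 0), G = 9.
u_3 = (11 − 0) + 0.8·9 = 18.2.

18.2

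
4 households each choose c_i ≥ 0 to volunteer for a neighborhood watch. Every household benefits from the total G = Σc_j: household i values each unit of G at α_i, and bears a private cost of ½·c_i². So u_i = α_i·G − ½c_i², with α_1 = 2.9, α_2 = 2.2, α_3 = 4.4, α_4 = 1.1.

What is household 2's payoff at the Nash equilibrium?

20.9

Household i's FOC: ∂u_i/∂c_i = α_i − c_i = 0, so c_i* = α_i.
NE contributions = (2.9, 2.2, 4.4, 1.1); G = 10.6.
u_2 = α_2·G − ½·(c_2)² = 2.2·10.6 − ½·2.2² = 20.9.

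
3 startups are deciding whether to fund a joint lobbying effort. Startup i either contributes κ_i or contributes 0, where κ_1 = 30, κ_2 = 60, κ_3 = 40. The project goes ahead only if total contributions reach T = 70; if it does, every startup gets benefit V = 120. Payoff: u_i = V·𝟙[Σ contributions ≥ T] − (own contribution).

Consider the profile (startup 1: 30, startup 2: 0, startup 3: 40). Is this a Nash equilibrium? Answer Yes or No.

Total = 70 ≥ 70: provided.
Startup 1 (pledges 30, payoff 90): dropping to 0 → total 40, payoff 0. No gain.
Startup 2 (pledges 0, payoff 120): pledging 60 → total 130, payoff 60. No gain.
Startup 3 (pledges 40, payoff 80): dropping to 0 → total 30, payoff 0. No gain.

Yes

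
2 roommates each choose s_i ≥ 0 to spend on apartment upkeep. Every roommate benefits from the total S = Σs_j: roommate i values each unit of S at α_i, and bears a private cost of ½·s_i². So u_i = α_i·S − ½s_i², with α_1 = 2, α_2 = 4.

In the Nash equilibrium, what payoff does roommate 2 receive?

16

Roommate i's FOC: ∂u_i/∂s_i = α_i − s_i = 0, so s_i* = α_i.
NE contributions = (2, 4); S = 6.
u_2 = α_2·S − ½·(s_2)² = 4·6 − ½·4² = 16.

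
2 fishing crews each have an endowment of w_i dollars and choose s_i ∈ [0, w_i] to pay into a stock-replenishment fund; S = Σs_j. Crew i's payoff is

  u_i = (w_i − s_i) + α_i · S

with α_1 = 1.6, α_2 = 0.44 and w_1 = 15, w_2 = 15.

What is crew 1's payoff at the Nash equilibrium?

24

∂u_i/∂s_i = α_i − 1, so crew i contributes w_i if α_i > 1, else 0.
α_i > 1 for i ∈ {1}; NE contributions (15, 0), S = 15.
u_1 = (15 − 15) + 1.6·15 = 24.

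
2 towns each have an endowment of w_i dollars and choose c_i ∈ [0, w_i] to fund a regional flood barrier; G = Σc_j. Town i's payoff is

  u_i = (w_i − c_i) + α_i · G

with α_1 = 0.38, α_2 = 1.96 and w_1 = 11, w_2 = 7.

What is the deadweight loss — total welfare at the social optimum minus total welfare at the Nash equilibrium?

14.74

∂u_i/∂c_i = α_i − 1, so town i contributes w_i if α_i > 1, else 0.
α_i > 1 for i ∈ {2}; NE contributions (0, 7), G = 7.
W^NE = Σw_i − G^NE + (Σα_i)·G^NE = 18 + 1.34·7 = 27.38.
Planner: ∂(Σu_j)/∂c_i = Σα_j − 1 = 1.34 > 0, so everyone contributes w_i; G^SO = 18, W^SO = 18 + 1.34·18 = 42.12.
Deadweight loss = 14.74.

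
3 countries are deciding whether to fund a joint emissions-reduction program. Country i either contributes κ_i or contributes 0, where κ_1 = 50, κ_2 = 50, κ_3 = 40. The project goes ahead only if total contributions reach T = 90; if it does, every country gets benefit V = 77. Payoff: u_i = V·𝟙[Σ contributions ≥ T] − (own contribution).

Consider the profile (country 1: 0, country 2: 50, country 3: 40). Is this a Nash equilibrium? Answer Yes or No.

Total = 90 ≥ 90: provided.
Country 1 (pledges 0, payoff 77): pledging 50 → total 140, payoff 27. No gain.
Country 2 (pledges 50, payoff 27): dropping to 0 → total 40, payoff 0. No gain.
Country 3 (pledges 40, payoff 37): dropping to 0 → total 50, payoff 0. No gain.

Yes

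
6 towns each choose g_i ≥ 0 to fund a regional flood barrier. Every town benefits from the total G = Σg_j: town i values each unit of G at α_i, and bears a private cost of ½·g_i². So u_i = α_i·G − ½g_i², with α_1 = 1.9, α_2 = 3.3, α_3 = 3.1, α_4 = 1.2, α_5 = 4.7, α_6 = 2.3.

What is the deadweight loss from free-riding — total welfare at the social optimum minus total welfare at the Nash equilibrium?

570.965

Town i's FOC: ∂u_i/∂g_i = α_i − g_i = 0, so g_i* = α_i.
NE contributions = (1.9, 3.3, 3.1, 1.2, 4.7, 2.3); G = 16.5.
W^NE = (Σα)·G − ½Σα_i² = 16.5² − ½·52.93 = 245.785.
Planner sets g_i = Σα_j = 16.5 for every i, so G^SO = 6·16.5 = 99.
W^SO = (Σα)·G^SO − ½·6·(Σα)² = (6/2)·16.5² = 816.75.
Deadweight loss = W^SO − W^NE = 570.965.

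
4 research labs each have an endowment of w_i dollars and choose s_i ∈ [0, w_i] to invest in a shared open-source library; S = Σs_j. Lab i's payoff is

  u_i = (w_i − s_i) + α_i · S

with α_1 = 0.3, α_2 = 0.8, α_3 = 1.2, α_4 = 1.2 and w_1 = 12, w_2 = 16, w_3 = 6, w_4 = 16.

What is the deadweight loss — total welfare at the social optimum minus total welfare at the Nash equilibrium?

∂u_i/∂s_i = α_i − 1, so lab i contributes w_i if α_i > 1, else 0.
α_i > 1 for i ∈ {3, 4}; NE contributions (0, 0, 6, 16), S = 22.
W^NE = Σw_i − S^NE + (Σα_i)·S^NE = 50 + 2.5·22 = 105.
Planner: ∂(Σu_j)/∂s_i = Σα_j − 1 = 2.5 > 0, so everyone contributes w_i; S^SO = 50, W^SO = 50 + 2.5·50 = 175.
Deadweight loss = 70.

70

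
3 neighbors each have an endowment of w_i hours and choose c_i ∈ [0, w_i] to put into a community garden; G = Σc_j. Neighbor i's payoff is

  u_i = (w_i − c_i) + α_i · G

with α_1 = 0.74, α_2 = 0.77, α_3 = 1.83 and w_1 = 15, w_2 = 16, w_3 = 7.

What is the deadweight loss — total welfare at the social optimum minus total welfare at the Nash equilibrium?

∂u_i/∂c_i = α_i − 1, so neighbor i contributes w_i if α_i > 1, else 0.
α_i > 1 for i ∈ {3}; NE contributions (0, 0, 7), G = 7.
W^NE = Σw_i − G^NE + (Σα_i)·G^NE = 38 + 2.34·7 = 54.38.
Planner: ∂(Σu_j)/∂c_i = Σα_j − 1 = 2.34 > 0, so everyone contributes w_i; G^SO = 38, W^SO = 38 + 2.34·38 = 126.92.
Deadweight loss = 72.54.

72.54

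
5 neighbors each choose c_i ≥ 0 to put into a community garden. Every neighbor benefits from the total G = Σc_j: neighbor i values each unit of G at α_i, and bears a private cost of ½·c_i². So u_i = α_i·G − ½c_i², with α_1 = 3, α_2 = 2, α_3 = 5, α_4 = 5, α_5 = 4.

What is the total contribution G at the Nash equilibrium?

19

Neighbor i's FOC: ∂u_i/∂c_i = α_i − c_i = 0, so c_i* = α_i.
NE contributions = (3, 2, 5, 5, 4); G = 19.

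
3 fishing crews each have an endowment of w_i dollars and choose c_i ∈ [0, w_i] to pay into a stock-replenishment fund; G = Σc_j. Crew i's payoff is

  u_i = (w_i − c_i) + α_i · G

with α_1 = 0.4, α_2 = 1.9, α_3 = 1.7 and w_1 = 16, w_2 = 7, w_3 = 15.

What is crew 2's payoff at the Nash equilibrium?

41.8

∂u_i/∂c_i = α_i − 1, so crew i contributes w_i if α_i > 1, else 0.
α_i > 1 for i ∈ {2, 3}; NE contributions (0, 7, 15), G = 22.
u_2 = (7 − 7) + 1.9·22 = 41.8.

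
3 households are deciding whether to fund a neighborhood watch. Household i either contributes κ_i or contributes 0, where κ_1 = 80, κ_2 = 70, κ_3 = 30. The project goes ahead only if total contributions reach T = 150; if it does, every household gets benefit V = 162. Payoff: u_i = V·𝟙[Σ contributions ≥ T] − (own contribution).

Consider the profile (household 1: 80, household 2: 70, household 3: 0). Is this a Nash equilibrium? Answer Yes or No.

Total = 150 ≥ 150: provided.
Household 1 (pledges 80, payoff 82): dropping to 0 → total 70, payoff 0. No gain.
Household 2 (pledges 70, payoff 92): dropping to 0 → total 80, payoff 0. No gain.
Household 3 (pledges 0, payoff 162): pledging 30 → total 180, payoff 132. No gain.

Yes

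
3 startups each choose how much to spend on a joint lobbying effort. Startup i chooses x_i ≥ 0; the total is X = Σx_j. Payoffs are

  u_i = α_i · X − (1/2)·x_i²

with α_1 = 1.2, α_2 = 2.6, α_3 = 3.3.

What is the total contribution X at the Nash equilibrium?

7.1

Startup i's FOC: ∂u_i/∂x_i = α_i − x_i = 0, so x_i* = α_i.
NE contributions = (1.2, 2.6, 3.3); X = 7.1.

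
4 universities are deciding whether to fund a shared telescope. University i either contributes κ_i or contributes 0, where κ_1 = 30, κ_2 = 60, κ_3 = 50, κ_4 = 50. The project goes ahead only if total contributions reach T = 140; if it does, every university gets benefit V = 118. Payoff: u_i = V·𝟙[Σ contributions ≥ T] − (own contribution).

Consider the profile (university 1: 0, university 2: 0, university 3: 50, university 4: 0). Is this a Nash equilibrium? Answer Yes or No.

No

Total = 50 < 140: not provided.
University 1 (pledges 0, payoff 0): pledging 30 → total 80, payoff -30. No gain.
University 2 (pledges 0, payoff 0): pledging 60 → total 110, payoff -60. No gain.
University 3 (pledges 50, payoff -50): dropping to 0 → total 0, payoff 0. Profitable deviation.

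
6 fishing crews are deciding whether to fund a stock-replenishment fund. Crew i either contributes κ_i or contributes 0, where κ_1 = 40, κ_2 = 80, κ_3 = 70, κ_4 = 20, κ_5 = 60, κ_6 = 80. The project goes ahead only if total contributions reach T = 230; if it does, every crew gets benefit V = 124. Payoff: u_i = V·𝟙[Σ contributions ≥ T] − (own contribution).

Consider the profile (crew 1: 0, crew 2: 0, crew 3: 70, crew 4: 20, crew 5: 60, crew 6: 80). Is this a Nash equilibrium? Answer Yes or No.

Yes

Total = 230 ≥ 230: provided.
Crew 1 (pledges 0, payoff 124): pledging 40 → total 270, payoff 84. No gain.
Crew 2 (pledges 0, payoff 124): pledging 80 → total 310, payoff 44. No gain.
Crew 3 (pledges 70, payoff 54): dropping to 0 → total 160, payoff 0. No gain.
Crew 4 (pledges 20, payoff 104): dropping to 0 → total 210, payoff 0. No gain.
Crew 5 (pledges 60, payoff 64): dropping to 0 → total 170, payoff 0. No gain.
Crew 6 (pledges 80, payoff 44): dropping to 0 → total 150, payoff 0. No gain.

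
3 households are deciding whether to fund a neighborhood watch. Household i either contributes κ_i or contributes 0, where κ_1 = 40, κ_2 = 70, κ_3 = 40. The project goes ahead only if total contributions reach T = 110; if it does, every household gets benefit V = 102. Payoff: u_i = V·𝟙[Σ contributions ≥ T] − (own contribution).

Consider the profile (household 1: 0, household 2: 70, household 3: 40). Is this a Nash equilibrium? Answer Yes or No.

Yes

Total = 110 ≥ 110: provided.
Household 1 (pledges 0, payoff 102): pledging 40 → total 150, payoff 62. No gain.
Household 2 (pledges 70, payoff 32): dropping to 0 → total 40, payoff 0. No gain.
Household 3 (pledges 40, payoff 62): dropping to 0 → total 70, payoff 0. No gain.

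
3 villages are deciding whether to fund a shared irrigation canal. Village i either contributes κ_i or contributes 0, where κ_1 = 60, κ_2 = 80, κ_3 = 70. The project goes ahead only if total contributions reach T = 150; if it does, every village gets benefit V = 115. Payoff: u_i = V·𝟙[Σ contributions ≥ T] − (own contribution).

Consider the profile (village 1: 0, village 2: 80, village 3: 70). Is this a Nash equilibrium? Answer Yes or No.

Yes

Total = 150 ≥ 150: provided.
Village 1 (pledges 0, payoff 115): pledging 60 → total 210, payoff 55. No gain.
Village 2 (pledges 80, payoff 35): dropping to 0 → total 70, payoff 0. No gain.
Village 3 (pledges 70, payoff 45): dropping to 0 → total 80, payoff 0. No gain.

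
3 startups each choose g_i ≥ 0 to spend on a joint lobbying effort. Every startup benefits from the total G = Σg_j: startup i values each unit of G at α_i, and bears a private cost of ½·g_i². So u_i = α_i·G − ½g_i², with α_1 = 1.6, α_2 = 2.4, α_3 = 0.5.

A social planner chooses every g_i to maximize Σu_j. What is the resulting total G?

13.5

Planner FOC: ∂(Σu_j)/∂g_i = (Σα_j) − g_i = 0, so g_i^SO = Σα_j = 4.5 for every i; G^SO = 13.5.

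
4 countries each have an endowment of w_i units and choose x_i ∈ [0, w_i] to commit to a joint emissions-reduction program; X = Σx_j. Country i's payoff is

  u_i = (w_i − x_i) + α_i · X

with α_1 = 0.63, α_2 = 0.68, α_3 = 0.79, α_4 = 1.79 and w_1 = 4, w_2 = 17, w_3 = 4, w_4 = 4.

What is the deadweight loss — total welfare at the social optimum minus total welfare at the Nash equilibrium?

72.25

∂u_i/∂x_i = α_i − 1, so country i contributes w_i if α_i > 1, else 0.
α_i > 1 for i ∈ {4}; NE contributions (0, 0, 0, 4), X = 4.
W^NE = Σw_i − X^NE + (Σα_i)·X^NE = 29 + 2.89·4 = 40.56.
Planner: ∂(Σu_j)/∂x_i = Σα_j − 1 = 2.89 > 0, so everyone contributes w_i; X^SO = 29, W^SO = 29 + 2.89·29 = 112.81.
Deadweight loss = 72.25.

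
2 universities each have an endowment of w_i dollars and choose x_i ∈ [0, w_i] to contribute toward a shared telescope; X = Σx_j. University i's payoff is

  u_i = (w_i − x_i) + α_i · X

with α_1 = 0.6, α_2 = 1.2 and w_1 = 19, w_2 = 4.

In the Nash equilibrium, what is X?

∂u_i/∂x_i = α_i − 1, so university i contributes w_i if α_i > 1, else 0.
α_i > 1 for i ∈ {2}; NE contributions (0, 4), X = 4.

4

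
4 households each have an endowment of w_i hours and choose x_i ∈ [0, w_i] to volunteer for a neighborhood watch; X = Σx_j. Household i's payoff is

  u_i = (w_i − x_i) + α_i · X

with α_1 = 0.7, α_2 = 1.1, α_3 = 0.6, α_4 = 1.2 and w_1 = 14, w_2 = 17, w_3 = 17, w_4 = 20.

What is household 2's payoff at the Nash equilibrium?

40.7

∂u_i/∂x_i = α_i − 1, so household i contributes w_i if α_i > 1, else 0.
α_i > 1 for i ∈ {2, 4}; NE contributions (0, 17, 0, 20), X = 37.
u_2 = (17 − 17) + 1.1·37 = 40.7.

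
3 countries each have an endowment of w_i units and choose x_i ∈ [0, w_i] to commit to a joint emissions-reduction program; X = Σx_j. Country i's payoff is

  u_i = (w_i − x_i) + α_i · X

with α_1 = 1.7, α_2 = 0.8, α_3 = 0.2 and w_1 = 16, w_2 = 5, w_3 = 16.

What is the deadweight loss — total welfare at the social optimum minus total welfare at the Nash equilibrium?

35.7

∂u_i/∂x_i = α_i − 1, so country i contributes w_i if α_i > 1, else 0.
α_i > 1 for i ∈ {1}; NE contributions (16, 0, 0), X = 16.
W^NE = Σw_i − X^NE + (Σα_i)·X^NE = 37 + 1.7·16 = 64.2.
Planner: ∂(Σu_j)/∂x_i = Σα_j − 1 = 1.7 > 0, so everyone contributes w_i; X^SO = 37, W^SO = 37 + 1.7·37 = 99.9.
Deadweight loss = 35.7.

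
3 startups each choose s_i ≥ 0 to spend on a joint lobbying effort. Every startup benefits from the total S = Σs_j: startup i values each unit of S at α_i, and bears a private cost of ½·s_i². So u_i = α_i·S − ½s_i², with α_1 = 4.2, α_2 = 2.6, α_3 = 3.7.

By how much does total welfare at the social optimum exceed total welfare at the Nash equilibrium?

74.17

Startup i's FOC: ∂u_i/∂s_i = α_i − s_i = 0, so s_i* = α_i.
NE contributions = (4.2, 2.6, 3.7); S = 10.5.
W^NE = (Σα)·S − ½Σα_i² = 10.5² − ½·38.09 = 91.205.
Planner sets s_i = Σα_j = 10.5 for every i, so S^SO = 3·10.5 = 31.5.
W^SO = (Σα)·S^SO − ½·3·(Σα)² = (3/2)·10.5² = 165.375.
Deadweight loss = W^SO − W^NE = 74.17.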